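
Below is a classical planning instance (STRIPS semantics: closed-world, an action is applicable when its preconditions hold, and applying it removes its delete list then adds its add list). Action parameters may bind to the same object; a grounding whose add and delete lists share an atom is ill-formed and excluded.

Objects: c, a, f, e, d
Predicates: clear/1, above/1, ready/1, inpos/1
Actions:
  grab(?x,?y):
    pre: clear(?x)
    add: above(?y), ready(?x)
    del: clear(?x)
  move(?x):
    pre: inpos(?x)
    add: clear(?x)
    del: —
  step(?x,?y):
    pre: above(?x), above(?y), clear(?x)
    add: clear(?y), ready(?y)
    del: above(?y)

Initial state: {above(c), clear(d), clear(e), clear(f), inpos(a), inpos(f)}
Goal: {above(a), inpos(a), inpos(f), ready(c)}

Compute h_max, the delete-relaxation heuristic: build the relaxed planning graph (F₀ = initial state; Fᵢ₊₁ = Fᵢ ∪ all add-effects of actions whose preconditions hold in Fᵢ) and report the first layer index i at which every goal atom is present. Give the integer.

F0 = init (6 atoms)
F1 = F0 ∪ {above(a), above(d), above(e), above(f), clear(a), ready(d), ready(e), ready(f)}  (14 atoms)
F2 = F1 ∪ {clear(c), ready(a), ready(c)}  (17 atoms)
goal ⊆ F2  ⇒  h_max = 2

2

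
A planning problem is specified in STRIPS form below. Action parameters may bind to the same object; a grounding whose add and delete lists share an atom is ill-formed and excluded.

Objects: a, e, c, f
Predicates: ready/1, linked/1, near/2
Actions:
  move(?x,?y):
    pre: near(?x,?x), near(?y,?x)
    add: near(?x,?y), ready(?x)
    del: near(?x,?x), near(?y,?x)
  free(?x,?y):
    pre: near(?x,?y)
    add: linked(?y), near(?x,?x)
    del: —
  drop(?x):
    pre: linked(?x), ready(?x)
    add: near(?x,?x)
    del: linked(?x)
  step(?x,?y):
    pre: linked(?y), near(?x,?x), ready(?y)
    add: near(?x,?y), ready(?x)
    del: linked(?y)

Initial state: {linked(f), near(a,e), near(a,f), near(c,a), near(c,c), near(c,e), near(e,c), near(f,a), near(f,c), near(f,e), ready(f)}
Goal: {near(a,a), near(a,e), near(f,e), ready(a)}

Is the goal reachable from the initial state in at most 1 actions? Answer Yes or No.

No

1. free(a,e)  →  {linked(e), linked(f), near(a,a), near(a,e), near(a,f), near(c,a), near(c,c), near(c,e), near(e,c), near(f,a), near(f,c), near(f,e), ready(f)}
2. step(a,f)  →  {linked(e), near(a,a), near(a,e), near(a,f), near(c,a), near(c,c), near(c,e), near(e,c), near(f,a), near(f,c), near(f,e), ready(a), ready(f)}
optimal plan length = 2; 2 > 1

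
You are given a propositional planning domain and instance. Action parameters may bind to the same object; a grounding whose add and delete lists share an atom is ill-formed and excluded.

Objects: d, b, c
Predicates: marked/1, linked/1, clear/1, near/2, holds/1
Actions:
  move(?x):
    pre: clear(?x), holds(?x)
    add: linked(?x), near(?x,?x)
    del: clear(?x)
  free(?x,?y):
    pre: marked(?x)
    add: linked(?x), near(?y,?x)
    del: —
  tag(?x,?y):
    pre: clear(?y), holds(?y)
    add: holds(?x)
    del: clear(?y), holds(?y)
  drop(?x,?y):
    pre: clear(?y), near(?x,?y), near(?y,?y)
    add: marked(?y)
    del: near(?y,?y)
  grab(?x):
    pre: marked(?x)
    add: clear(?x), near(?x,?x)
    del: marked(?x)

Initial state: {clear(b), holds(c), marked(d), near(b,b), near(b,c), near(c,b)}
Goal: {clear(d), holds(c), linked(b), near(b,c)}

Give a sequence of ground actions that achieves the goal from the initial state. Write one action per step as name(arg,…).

1. drop(b,b)  →  {clear(b), holds(c), marked(b), marked(d), near(b,c), near(c,b)}
2. free(b,d)  →  {clear(b), holds(c), linked(b), marked(b), marked(d), near(b,c), near(c,b), near(d,b)}
3. grab(d)  →  {clear(b), clear(d), holds(c), linked(b), marked(b), near(b,c), near(c,b), near(d,b), near(d,d)}

drop(b,b); free(b,d); grab(d)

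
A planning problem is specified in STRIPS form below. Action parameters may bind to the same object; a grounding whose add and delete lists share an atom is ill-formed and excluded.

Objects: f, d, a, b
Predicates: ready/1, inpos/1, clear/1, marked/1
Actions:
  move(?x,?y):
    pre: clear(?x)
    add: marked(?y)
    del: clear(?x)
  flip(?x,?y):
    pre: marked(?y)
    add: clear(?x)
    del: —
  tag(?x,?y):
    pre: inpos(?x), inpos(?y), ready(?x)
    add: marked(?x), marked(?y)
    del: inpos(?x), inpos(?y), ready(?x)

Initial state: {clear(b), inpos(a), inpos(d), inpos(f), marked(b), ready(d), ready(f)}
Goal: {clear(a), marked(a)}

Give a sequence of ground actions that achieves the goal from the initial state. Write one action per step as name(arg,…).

move(b,a); flip(a,a)

1. move(b,a)  →  {inpos(a), inpos(d), inpos(f), marked(a), marked(b), ready(d), ready(f)}
2. flip(a,a)  →  {clear(a), inpos(a), inpos(d), inpos(f), marked(a), marked(b), ready(d), ready(f)}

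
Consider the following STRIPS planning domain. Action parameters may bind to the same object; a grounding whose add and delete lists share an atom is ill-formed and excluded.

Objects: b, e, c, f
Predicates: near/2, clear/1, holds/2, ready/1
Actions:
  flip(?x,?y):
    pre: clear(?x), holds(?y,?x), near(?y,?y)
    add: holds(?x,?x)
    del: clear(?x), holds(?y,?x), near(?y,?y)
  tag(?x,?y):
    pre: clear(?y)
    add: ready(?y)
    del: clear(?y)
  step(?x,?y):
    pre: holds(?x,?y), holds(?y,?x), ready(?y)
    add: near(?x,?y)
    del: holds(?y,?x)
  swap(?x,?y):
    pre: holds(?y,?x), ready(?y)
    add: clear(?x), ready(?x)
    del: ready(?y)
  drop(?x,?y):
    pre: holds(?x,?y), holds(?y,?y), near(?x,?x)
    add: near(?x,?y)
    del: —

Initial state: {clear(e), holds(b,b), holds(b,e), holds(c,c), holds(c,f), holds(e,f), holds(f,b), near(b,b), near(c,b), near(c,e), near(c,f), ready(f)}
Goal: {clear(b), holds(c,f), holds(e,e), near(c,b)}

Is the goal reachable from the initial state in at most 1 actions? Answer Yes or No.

No

1. flip(e,b)  →  {holds(b,b), holds(c,c), holds(c,f), holds(e,e), holds(e,f), holds(f,b), near(c,b), near(c,e), near(c,f), ready(f)}
2. swap(b,f)  →  {clear(b), holds(b,b), holds(c,c), holds(c,f), holds(e,e), holds(e,f), holds(f,b), near(c,b), near(c,e), near(c,f), ready(b)}
optimal plan length = 2; 2 > 1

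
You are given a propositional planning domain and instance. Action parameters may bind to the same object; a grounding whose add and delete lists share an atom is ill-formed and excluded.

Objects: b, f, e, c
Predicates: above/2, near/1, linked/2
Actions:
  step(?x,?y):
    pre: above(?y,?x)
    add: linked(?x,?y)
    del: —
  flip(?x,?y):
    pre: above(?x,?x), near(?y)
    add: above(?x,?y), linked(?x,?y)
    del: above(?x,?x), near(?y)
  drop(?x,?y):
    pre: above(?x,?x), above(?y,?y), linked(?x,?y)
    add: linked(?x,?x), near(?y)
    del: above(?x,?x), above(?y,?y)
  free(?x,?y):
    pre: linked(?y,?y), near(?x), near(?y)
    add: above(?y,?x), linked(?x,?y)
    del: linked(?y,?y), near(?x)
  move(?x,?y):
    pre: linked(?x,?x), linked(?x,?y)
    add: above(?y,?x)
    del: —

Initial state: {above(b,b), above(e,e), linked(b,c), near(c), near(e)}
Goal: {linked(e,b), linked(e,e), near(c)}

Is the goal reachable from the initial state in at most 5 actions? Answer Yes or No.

1. step(e,e)  →  {above(b,b), above(e,e), linked(b,c), linked(e,e), near(c), near(e)}
2. flip(b,e)  →  {above(b,e), above(e,e), linked(b,c), linked(b,e), linked(e,e), near(c)}
3. step(e,b)  →  {above(b,e), above(e,e), linked(b,c), linked(b,e), linked(e,b), linked(e,e), near(c)}
optimal plan length = 3; 3 ≤ 5

Yes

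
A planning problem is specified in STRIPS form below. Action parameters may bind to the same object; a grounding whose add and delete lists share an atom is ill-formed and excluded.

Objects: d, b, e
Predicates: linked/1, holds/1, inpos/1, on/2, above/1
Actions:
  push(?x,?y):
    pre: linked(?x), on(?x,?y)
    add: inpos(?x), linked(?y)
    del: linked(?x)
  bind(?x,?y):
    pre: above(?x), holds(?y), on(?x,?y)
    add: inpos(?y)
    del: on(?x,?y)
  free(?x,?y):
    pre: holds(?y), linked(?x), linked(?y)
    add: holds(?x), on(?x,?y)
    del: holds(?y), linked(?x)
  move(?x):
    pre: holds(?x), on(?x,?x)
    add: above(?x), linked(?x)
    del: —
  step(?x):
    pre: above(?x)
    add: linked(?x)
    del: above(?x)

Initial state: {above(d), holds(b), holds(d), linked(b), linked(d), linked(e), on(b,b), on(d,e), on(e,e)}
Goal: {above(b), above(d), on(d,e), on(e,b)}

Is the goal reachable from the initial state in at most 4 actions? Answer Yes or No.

1. move(b)  →  {above(b), above(d), holds(b), holds(d), linked(b), linked(d), linked(e), on(b,b), on(d,e), on(e,e)}
2. free(e,b)  →  {above(b), above(d), holds(d), holds(e), linked(b), linked(d), on(b,b), on(d,e), on(e,b), on(e,e)}
optimal plan length = 2; 2 ≤ 4

Yes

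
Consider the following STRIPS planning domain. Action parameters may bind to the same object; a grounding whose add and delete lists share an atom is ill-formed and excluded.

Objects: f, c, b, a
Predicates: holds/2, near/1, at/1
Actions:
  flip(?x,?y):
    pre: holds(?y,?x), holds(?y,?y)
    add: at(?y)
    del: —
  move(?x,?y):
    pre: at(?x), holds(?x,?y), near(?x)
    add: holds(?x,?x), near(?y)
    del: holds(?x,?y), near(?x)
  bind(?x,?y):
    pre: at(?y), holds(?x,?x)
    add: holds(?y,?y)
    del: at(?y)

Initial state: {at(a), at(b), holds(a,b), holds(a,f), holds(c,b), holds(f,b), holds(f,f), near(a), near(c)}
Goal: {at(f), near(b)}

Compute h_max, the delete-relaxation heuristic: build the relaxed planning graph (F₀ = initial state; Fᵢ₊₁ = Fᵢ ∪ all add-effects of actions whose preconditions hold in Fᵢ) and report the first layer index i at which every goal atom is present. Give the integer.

1

F0 = init (9 atoms)
F1 = F0 ∪ {at(f), holds(a,a), holds(b,b), near(b), near(f)}  (14 atoms)
goal ⊆ F1  ⇒  h_max = 1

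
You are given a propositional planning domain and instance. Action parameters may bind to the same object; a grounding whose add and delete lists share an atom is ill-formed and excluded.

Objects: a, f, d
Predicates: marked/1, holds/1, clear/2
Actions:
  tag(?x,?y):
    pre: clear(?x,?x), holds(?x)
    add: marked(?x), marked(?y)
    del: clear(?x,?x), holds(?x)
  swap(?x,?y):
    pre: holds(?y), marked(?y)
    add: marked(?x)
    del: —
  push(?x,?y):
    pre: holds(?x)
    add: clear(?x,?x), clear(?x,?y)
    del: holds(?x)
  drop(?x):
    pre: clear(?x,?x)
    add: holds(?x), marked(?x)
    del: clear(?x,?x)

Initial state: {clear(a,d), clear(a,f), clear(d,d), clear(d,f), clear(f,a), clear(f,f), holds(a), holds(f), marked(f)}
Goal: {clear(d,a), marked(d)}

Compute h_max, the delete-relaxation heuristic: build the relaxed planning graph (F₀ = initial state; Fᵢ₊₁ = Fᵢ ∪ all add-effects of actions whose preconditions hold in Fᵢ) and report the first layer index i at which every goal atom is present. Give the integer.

F0 = init (9 atoms)
F1 = F0 ∪ {clear(a,a), clear(f,d), holds(d), marked(a), marked(d)}  (14 atoms)
F2 = F1 ∪ {clear(d,a)}  (15 atoms)
goal ⊆ F2  ⇒  h_max = 2

2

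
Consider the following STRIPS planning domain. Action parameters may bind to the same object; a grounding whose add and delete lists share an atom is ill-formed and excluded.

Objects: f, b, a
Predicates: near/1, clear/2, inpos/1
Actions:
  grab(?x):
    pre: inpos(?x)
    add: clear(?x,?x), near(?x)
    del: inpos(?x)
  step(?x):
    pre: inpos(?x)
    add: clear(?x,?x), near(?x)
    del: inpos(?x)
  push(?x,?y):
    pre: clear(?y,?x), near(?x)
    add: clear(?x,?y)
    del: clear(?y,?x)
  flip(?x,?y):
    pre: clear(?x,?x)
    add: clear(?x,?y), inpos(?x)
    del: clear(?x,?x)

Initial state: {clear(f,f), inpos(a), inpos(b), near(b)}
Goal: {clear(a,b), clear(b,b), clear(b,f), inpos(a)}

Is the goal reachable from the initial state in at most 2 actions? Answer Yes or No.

1. grab(b)  →  {clear(b,b), clear(f,f), inpos(a), near(b)}
2. grab(a)  →  {clear(a,a), clear(b,b), clear(f,f), near(a), near(b)}
3. flip(f,b)  →  {clear(a,a), clear(b,b), clear(f,b), inpos(f), near(a), near(b)}
4. push(b,f)  →  {clear(a,a), clear(b,b), clear(b,f), inpos(f), near(a), near(b)}
5. flip(a,b)  →  {clear(a,b), clear(b,b), clear(b,f), inpos(a), inpos(f), near(a), near(b)}
optimal plan length = 5; 5 > 2

No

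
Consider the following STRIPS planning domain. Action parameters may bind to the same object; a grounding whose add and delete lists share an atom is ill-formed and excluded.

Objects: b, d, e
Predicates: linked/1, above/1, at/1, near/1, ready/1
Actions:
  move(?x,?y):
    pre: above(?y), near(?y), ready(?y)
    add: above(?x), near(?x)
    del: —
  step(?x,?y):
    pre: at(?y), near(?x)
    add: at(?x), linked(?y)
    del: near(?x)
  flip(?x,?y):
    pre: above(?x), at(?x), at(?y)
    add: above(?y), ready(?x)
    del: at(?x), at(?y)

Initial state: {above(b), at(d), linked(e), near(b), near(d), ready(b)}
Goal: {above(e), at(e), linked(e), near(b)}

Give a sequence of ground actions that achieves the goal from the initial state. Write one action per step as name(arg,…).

1. move(e,b)  →  {above(b), above(e), at(d), linked(e), near(b), near(d), near(e), ready(b)}
2. step(e,d)  →  {above(b), above(e), at(d), at(e), linked(d), linked(e), near(b), near(d), ready(b)}

move(e,b); step(e,d)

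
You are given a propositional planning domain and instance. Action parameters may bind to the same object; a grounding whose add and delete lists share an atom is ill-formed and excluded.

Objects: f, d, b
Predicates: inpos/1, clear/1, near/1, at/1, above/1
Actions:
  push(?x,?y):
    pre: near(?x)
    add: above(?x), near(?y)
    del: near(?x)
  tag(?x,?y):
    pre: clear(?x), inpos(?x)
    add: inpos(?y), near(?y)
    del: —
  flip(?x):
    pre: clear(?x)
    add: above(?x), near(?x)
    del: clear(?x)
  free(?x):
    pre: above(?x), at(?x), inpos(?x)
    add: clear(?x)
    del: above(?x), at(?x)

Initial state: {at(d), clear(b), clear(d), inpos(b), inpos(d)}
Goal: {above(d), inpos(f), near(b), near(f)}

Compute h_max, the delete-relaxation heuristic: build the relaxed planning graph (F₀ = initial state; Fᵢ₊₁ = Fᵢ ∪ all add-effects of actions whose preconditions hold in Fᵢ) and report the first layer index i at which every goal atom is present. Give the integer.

1

F0 = init (5 atoms)
F1 = F0 ∪ {above(b), above(d), inpos(f), near(b), near(d), near(f)}  (11 atoms)
goal ⊆ F1  ⇒  h_max = 1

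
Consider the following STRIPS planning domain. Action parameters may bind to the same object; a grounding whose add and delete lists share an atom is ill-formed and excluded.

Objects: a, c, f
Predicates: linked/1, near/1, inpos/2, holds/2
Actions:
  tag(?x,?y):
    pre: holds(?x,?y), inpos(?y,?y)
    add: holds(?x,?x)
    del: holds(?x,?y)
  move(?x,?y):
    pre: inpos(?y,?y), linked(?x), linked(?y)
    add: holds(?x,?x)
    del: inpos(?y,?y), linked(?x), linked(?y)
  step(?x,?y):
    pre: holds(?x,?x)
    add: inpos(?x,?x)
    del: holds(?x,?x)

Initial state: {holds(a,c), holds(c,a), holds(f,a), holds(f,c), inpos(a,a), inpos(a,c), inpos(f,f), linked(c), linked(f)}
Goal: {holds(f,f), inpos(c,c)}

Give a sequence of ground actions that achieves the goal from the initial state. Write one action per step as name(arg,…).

tag(c,a); tag(f,a); step(c,a)

1. tag(c,a)  →  {holds(a,c), holds(c,c), holds(f,a), holds(f,c), inpos(a,a), inpos(a,c), inpos(f,f), linked(c), linked(f)}
2. tag(f,a)  →  {holds(a,c), holds(c,c), holds(f,c), holds(f,f), inpos(a,a), inpos(a,c), inpos(f,f), linked(c), linked(f)}
3. step(c,a)  →  {holds(a,c), holds(f,c), holds(f,f), inpos(a,a), inpos(a,c), inpos(c,c), inpos(f,f), linked(c), linked(f)}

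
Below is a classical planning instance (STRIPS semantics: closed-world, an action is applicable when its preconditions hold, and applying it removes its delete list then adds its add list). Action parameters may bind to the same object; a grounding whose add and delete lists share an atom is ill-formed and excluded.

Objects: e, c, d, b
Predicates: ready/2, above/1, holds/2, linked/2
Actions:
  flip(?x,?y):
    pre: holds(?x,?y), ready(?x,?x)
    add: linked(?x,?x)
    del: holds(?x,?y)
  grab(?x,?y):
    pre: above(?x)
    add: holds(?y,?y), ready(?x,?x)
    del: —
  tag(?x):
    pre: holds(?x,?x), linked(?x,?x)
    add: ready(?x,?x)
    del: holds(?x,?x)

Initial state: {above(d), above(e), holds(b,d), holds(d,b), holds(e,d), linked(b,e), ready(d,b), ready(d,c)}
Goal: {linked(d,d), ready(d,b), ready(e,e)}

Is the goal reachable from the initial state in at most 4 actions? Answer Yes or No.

Yes

1. grab(e,e)  →  {above(d), above(e), holds(b,d), holds(d,b), holds(e,d), holds(e,e), linked(b,e), ready(d,b), ready(d,c), ready(e,e)}
2. grab(d,e)  →  {above(d), above(e), holds(b,d), holds(d,b), holds(e,d), holds(e,e), linked(b,e), ready(d,b), ready(d,c), ready(d,d), ready(e,e)}
3. flip(d,b)  →  {above(d), above(e), holds(b,d), holds(e,d), holds(e,e), linked(b,e), linked(d,d), ready(d,b), ready(d,c), ready(d,d), ready(e,e)}
optimal plan length = 3; 3 ≤ 4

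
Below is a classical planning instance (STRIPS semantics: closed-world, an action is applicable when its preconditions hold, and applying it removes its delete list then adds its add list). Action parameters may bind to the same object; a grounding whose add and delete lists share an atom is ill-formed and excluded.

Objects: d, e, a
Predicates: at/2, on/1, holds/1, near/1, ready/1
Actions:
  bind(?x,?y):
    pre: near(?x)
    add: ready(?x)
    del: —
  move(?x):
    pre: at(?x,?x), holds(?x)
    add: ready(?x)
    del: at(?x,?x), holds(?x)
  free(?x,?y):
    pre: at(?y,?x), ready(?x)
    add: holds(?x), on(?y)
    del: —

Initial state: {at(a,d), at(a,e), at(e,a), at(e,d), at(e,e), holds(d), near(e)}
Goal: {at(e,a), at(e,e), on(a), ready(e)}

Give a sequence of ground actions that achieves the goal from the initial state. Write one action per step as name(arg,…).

1. bind(e,d)  →  {at(a,d), at(a,e), at(e,a), at(e,d), at(e,e), holds(d), near(e), ready(e)}
2. free(e,a)  →  {at(a,d), at(a,e), at(e,a), at(e,d), at(e,e), holds(d), holds(e), near(e), on(a), ready(e)}

bind(e,d); free(e,a)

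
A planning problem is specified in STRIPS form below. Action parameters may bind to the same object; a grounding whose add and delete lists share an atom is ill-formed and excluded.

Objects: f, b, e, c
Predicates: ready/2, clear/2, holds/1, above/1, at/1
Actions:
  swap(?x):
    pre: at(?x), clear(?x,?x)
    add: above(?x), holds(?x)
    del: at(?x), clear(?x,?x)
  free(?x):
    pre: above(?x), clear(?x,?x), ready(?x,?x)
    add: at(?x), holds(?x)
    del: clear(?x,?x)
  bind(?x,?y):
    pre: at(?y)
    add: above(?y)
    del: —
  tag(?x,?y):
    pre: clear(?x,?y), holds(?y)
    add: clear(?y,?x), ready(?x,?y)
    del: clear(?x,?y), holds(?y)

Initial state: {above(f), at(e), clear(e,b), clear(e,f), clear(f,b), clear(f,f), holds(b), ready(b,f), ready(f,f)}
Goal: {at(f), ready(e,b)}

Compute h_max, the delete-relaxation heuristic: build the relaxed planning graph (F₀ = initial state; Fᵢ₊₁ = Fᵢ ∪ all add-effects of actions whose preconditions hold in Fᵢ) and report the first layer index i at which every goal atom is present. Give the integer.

1

F0 = init (9 atoms)
F1 = F0 ∪ {above(e), at(f), clear(b,e), clear(b,f), holds(f), ready(e,b), ready(f,b)}  (16 atoms)
goal ⊆ F1  ⇒  h_max = 1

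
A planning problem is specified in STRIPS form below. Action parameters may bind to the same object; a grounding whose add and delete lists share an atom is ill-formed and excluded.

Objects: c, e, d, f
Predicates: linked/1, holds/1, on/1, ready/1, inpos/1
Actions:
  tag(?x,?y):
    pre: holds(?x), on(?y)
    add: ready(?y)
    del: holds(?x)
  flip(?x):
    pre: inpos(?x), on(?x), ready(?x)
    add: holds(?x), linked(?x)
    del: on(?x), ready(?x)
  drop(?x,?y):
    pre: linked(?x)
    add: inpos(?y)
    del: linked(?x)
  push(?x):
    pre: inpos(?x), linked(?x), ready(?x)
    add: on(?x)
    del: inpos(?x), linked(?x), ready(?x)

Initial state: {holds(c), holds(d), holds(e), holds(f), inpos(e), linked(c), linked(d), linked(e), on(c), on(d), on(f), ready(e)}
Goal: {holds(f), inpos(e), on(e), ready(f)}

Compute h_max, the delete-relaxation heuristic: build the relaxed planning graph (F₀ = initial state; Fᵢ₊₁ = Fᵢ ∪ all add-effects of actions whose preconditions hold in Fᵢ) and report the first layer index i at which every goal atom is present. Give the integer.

F0 = init (12 atoms)
F1 = F0 ∪ {inpos(c), inpos(d), inpos(f), on(e), ready(c), ready(d), ready(f)}  (19 atoms)
goal ⊆ F1  ⇒  h_max = 1

1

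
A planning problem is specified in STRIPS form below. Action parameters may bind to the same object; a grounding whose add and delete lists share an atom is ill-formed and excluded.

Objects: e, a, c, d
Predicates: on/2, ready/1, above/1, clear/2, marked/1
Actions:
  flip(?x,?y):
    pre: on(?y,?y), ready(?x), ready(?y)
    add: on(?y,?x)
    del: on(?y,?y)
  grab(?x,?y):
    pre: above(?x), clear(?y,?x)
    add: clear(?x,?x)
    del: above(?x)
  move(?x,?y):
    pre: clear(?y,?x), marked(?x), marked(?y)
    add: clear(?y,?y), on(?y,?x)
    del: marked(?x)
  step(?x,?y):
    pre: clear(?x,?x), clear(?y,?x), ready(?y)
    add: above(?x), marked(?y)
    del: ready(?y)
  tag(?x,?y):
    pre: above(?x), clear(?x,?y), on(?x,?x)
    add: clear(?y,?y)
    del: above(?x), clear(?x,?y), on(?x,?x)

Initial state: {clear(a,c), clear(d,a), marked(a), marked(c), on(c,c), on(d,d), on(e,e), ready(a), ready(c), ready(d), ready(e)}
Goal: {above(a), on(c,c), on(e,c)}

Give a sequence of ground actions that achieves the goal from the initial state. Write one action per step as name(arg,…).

1. flip(c,e)  →  {clear(a,c), clear(d,a), marked(a), marked(c), on(c,c), on(d,d), on(e,c), ready(a), ready(c), ready(d), ready(e)}
2. move(c,a)  →  {clear(a,a), clear(a,c), clear(d,a), marked(a), on(a,c), on(c,c), on(d,d), on(e,c), ready(a), ready(c), ready(d), ready(e)}
3. step(a,a)  →  {above(a), clear(a,a), clear(a,c), clear(d,a), marked(a), on(a,c), on(c,c), on(d,d), on(e,c), ready(c), ready(d), ready(e)}

flip(c,e); move(c,a); step(a,a)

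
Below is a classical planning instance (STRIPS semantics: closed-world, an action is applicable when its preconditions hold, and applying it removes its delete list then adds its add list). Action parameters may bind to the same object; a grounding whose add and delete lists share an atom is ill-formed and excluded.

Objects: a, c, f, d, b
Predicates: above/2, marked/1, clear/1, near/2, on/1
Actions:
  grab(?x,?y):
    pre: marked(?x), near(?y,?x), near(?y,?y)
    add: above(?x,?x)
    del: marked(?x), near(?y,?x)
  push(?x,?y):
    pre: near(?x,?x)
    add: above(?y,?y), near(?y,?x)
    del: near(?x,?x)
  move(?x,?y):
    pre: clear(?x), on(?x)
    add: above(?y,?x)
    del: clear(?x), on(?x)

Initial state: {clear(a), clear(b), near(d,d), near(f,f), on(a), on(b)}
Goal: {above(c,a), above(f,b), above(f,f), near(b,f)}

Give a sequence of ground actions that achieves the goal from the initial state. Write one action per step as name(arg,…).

1. push(f,b)  →  {above(b,b), clear(a), clear(b), near(b,f), near(d,d), on(a), on(b)}
2. push(d,f)  →  {above(b,b), above(f,f), clear(a), clear(b), near(b,f), near(f,d), on(a), on(b)}
3. move(a,c)  →  {above(b,b), above(c,a), above(f,f), clear(b), near(b,f), near(f,d), on(b)}
4. move(b,f)  →  {above(b,b), above(c,a), above(f,b), above(f,f), near(b,f), near(f,d)}

push(f,b); push(d,f); move(a,c); move(b,f)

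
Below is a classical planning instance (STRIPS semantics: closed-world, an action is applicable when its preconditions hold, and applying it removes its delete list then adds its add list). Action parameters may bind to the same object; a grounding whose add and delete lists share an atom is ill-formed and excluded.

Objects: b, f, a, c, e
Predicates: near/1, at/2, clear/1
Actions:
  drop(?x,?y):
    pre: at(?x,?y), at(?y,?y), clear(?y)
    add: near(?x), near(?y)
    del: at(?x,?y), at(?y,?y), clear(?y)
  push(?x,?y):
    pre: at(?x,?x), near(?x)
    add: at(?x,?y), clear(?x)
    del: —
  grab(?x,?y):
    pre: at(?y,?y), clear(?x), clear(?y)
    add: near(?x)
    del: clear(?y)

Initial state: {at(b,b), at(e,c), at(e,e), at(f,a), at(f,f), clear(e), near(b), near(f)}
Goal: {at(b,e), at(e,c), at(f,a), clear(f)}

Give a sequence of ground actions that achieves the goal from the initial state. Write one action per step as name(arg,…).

1. push(b,e)  →  {at(b,b), at(b,e), at(e,c), at(e,e), at(f,a), at(f,f), clear(b), clear(e), near(b), near(f)}
2. push(f,b)  →  {at(b,b), at(b,e), at(e,c), at(e,e), at(f,a), at(f,b), at(f,f), clear(b), clear(e), clear(f), near(b), near(f)}

push(b,e); push(f,b)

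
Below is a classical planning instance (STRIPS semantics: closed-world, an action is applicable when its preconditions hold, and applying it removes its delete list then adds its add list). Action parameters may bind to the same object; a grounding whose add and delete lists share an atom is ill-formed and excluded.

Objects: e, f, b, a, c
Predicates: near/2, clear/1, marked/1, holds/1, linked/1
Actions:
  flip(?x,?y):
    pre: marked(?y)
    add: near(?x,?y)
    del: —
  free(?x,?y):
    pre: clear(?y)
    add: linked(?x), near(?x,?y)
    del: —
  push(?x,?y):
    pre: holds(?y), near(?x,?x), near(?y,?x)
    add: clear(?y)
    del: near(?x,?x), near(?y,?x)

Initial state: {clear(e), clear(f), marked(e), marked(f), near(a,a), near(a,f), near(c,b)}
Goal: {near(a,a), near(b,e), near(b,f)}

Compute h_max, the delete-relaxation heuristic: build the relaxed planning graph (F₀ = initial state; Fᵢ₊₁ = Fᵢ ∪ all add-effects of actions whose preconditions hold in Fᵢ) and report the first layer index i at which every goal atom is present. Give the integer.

F0 = init (7 atoms)
F1 = F0 ∪ {linked(a), linked(b), linked(c), linked(e), linked(f), near(a,e), near(b,e), near(b,f), near(c,e), near(c,f), near(e,e), near(e,f), near(f,e), near(f,f)}  (21 atoms)
goal ⊆ F1  ⇒  h_max = 1

1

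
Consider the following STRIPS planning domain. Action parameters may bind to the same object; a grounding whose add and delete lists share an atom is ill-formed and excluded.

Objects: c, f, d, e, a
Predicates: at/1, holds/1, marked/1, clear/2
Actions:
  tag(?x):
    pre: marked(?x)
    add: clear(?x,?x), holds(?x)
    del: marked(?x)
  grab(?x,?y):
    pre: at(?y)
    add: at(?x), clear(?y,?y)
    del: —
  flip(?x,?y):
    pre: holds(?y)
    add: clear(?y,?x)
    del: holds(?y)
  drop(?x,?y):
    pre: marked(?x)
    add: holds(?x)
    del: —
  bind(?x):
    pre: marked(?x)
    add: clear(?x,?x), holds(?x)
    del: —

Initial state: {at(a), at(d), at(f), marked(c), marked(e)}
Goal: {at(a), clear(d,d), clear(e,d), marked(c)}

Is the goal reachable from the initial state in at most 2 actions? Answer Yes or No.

No

1. tag(e)  →  {at(a), at(d), at(f), clear(e,e), holds(e), marked(c)}
2. grab(c,d)  →  {at(a), at(c), at(d), at(f), clear(d,d), clear(e,e), holds(e), marked(c)}
3. flip(d,e)  →  {at(a), at(c), at(d), at(f), clear(d,d), clear(e,d), clear(e,e), marked(c)}
optimal plan length = 3; 3 > 2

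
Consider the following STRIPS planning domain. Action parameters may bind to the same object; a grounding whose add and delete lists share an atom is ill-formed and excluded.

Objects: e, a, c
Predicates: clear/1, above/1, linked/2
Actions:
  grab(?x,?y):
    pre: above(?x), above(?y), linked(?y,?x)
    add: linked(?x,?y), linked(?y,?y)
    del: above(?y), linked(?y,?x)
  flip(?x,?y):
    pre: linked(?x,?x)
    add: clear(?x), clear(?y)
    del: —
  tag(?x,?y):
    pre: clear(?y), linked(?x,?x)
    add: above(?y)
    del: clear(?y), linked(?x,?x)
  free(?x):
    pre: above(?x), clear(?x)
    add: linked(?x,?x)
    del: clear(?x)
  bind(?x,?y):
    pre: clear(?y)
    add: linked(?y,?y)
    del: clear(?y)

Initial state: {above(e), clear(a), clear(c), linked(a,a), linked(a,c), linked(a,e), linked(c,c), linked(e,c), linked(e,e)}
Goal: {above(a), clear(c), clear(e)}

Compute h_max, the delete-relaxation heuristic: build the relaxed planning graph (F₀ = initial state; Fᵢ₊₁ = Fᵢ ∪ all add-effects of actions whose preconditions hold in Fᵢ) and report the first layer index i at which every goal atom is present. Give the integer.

1

F0 = init (9 atoms)
F1 = F0 ∪ {above(a), above(c), clear(e)}  (12 atoms)
goal ⊆ F1  ⇒  h_max = 1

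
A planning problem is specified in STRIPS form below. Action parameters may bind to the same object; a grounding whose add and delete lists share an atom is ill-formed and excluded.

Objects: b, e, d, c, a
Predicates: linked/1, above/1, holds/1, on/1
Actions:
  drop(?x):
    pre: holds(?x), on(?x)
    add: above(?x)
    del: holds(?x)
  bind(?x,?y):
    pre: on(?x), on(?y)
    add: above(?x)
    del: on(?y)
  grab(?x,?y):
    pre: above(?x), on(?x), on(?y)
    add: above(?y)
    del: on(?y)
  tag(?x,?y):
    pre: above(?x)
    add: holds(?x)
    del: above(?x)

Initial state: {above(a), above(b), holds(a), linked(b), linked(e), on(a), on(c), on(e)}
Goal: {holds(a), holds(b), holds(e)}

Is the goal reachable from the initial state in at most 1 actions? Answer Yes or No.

No

1. bind(e,e)  →  {above(a), above(b), above(e), holds(a), linked(b), linked(e), on(a), on(c)}
2. tag(b,b)  →  {above(a), above(e), holds(a), holds(b), linked(b), linked(e), on(a), on(c)}
3. tag(e,b)  →  {above(a), holds(a), holds(b), holds(e), linked(b), linked(e), on(a), on(c)}
optimal plan length = 3; 3 > 1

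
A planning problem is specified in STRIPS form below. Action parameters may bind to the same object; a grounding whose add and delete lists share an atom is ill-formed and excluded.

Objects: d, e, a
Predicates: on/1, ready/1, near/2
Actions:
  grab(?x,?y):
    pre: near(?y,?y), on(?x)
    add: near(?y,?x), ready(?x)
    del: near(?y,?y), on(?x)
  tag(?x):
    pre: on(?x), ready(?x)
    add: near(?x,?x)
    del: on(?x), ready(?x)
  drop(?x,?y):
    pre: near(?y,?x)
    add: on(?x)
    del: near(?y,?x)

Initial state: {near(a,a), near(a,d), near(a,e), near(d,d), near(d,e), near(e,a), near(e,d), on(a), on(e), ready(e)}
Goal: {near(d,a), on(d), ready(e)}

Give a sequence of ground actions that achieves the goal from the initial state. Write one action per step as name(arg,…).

grab(a,d); drop(d,e)

1. grab(a,d)  →  {near(a,a), near(a,d), near(a,e), near(d,a), near(d,e), near(e,a), near(e,d), on(e), ready(a), ready(e)}
2. drop(d,e)  →  {near(a,a), near(a,d), near(a,e), near(d,a), near(d,e), near(e,a), on(d), on(e), ready(a), ready(e)}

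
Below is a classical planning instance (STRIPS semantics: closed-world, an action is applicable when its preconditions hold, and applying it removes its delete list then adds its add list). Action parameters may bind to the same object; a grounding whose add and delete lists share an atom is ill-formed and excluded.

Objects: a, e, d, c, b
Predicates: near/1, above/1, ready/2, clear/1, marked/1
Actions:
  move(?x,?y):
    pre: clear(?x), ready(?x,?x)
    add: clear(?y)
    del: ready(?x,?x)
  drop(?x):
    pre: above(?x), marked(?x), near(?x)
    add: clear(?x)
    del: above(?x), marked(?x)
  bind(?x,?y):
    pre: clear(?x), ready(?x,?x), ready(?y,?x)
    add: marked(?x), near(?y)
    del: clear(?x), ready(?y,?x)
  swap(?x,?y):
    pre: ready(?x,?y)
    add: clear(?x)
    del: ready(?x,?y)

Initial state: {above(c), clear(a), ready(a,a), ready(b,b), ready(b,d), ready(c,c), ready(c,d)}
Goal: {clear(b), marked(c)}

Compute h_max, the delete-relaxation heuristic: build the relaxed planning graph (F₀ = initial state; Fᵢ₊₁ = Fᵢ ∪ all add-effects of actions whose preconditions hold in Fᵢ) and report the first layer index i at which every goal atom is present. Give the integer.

F0 = init (7 atoms)
F1 = F0 ∪ {clear(b), clear(c), clear(d), clear(e), marked(a), near(a)}  (13 atoms)
F2 = F1 ∪ {marked(b), marked(c), near(b), near(c)}  (17 atoms)
goal ⊆ F2  ⇒  h_max = 2

2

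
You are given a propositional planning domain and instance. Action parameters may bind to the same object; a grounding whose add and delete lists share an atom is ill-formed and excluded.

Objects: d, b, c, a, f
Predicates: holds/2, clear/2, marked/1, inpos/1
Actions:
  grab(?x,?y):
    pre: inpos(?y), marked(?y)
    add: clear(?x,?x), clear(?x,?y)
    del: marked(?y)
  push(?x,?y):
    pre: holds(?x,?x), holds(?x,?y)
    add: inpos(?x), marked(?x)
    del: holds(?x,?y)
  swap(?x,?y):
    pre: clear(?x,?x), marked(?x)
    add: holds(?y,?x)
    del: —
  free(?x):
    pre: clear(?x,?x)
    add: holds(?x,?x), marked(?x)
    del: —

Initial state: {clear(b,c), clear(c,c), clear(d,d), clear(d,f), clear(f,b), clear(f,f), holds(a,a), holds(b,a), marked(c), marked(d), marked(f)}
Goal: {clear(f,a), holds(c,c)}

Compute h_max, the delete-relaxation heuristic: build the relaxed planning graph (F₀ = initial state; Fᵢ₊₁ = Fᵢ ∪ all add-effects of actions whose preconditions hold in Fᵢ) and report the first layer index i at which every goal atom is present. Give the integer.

F0 = init (11 atoms)
F1 = F0 ∪ {holds(a,c), holds(a,d), holds(a,f), holds(b,c), holds(b,d), holds(b,f), holds(c,c), holds(c,d), holds(c,f), holds(d,c), holds(d,d), holds(d,f), holds(f,c), holds(f,d), holds(f,f), inpos(a), marked(a)}  (28 atoms)
F2 = F1 ∪ {clear(a,a), clear(b,a), clear(b,b), clear(c,a), clear(d,a), clear(f,a), inpos(c), inpos(d), inpos(f)}  (37 atoms)
goal ⊆ F2  ⇒  h_max = 2

2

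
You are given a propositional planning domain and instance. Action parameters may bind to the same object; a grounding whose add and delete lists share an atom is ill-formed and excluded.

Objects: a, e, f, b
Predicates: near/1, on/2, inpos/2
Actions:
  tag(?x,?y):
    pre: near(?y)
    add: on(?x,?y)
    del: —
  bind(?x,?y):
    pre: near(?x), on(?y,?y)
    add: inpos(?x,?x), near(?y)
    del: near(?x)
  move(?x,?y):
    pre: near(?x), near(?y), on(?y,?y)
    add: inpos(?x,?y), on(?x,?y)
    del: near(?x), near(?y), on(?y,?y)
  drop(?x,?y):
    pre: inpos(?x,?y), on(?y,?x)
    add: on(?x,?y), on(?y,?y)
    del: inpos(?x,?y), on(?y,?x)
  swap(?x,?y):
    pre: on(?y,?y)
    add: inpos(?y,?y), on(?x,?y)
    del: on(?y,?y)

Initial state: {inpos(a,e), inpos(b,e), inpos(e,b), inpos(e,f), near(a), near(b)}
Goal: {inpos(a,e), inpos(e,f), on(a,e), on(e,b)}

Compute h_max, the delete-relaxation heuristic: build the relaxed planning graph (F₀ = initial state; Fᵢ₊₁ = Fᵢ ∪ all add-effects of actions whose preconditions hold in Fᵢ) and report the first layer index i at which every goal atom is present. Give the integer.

F0 = init (6 atoms)
F1 = F0 ∪ {on(a,a), on(a,b), on(b,a), on(b,b), on(e,a), on(e,b), on(f,a), on(f,b)}  (14 atoms)
F2 = F1 ∪ {inpos(a,a), inpos(a,b), inpos(b,a), inpos(b,b), on(a,e), on(b,e), on(e,e)}  (21 atoms)
goal ⊆ F2  ⇒  h_max = 2

2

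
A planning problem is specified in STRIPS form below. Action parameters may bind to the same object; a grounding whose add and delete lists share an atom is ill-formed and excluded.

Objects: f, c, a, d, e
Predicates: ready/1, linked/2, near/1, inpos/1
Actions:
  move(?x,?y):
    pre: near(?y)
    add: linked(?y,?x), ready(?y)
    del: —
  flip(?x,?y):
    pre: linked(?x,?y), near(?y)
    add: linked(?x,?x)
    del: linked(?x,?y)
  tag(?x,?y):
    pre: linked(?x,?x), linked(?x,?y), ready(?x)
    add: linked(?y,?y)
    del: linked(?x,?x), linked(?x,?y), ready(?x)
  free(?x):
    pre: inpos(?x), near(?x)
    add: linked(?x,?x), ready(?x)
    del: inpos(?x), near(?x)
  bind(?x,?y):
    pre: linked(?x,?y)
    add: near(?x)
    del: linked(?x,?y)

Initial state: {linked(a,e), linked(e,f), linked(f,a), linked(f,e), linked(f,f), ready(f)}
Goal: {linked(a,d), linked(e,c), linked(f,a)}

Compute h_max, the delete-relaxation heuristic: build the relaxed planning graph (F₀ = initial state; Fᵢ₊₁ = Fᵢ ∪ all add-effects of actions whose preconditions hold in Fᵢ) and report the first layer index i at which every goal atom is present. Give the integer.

F0 = init (6 atoms)
F1 = F0 ∪ {linked(a,a), linked(e,e), near(a), near(e), near(f)}  (11 atoms)
F2 = F1 ∪ {linked(a,c), linked(a,d), linked(a,f), linked(e,a), linked(e,c), linked(e,d), linked(f,c), linked(f,d), ready(a), ready(e)}  (21 atoms)
goal ⊆ F2  ⇒  h_max = 2

2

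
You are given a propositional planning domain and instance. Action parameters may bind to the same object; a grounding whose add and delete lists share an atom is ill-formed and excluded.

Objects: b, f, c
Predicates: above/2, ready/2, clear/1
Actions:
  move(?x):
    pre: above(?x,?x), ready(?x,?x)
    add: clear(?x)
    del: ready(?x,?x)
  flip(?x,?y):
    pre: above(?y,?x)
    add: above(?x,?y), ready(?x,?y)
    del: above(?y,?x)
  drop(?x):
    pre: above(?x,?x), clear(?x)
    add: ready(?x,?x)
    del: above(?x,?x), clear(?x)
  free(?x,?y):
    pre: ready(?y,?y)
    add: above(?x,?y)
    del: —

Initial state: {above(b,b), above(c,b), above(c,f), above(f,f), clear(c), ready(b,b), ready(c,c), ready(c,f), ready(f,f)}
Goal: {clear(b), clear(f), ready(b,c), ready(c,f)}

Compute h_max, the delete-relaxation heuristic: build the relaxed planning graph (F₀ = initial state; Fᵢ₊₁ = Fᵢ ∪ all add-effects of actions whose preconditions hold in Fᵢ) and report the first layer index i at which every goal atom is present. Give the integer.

1

F0 = init (9 atoms)
F1 = F0 ∪ {above(b,c), above(b,f), above(c,c), above(f,b), above(f,c), clear(b), clear(f), ready(b,c), ready(f,c)}  (18 atoms)
goal ⊆ F1  ⇒  h_max = 1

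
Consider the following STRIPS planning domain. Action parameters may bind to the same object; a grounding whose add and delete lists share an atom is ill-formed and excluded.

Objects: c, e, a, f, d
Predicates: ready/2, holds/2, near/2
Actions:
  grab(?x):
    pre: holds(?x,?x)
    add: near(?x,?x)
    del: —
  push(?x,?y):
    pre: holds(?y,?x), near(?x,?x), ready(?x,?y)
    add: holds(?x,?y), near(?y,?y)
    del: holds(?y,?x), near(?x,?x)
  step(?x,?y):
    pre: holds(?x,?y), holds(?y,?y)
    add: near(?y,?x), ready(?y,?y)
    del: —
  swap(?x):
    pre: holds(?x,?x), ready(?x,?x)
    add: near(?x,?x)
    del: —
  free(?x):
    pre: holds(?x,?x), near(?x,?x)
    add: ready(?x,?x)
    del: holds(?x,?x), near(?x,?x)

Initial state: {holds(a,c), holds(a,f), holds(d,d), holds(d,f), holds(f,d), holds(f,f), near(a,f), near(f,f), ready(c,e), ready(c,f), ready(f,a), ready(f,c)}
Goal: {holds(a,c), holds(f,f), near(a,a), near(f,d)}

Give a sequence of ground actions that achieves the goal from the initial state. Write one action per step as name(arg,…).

1. push(f,a)  →  {holds(a,c), holds(d,d), holds(d,f), holds(f,a), holds(f,d), holds(f,f), near(a,a), near(a,f), ready(c,e), ready(c,f), ready(f,a), ready(f,c)}
2. step(d,f)  →  {holds(a,c), holds(d,d), holds(d,f), holds(f,a), holds(f,d), holds(f,f), near(a,a), near(a,f), near(f,d), ready(c,e), ready(c,f), ready(f,a), ready(f,c), ready(f,f)}

push(f,a); step(d,f)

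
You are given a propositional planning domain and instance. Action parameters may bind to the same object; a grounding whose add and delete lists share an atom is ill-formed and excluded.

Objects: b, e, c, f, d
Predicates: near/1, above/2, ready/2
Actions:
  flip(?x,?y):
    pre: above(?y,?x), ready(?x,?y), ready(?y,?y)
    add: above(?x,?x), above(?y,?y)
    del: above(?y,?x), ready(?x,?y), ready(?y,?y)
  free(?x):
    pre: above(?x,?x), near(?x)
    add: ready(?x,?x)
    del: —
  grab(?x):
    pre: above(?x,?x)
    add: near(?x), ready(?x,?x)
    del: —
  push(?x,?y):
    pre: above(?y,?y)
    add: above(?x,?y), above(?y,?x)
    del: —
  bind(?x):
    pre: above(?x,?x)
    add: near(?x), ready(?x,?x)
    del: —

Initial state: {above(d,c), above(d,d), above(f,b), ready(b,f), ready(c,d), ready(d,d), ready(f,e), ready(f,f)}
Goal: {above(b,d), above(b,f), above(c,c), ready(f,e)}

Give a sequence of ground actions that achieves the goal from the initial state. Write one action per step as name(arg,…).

1. flip(b,f)  →  {above(b,b), above(d,c), above(d,d), above(f,f), ready(c,d), ready(d,d), ready(f,e)}
2. flip(c,d)  →  {above(b,b), above(c,c), above(d,d), above(f,f), ready(f,e)}
3. push(b,f)  →  {above(b,b), above(b,f), above(c,c), above(d,d), above(f,b), above(f,f), ready(f,e)}
4. push(b,d)  →  {above(b,b), above(b,d), above(b,f), above(c,c), above(d,b), above(d,d), above(f,b), above(f,f), ready(f,e)}

flip(b,f); flip(c,d); push(b,f); push(b,d)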